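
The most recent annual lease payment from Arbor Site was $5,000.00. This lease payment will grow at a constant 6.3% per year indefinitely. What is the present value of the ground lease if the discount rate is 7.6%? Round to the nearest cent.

D₁ = D₀ × (1 + g) = $5,000.00 × 1.063 = $5,315.0000
Growing perpetuity: P = D₁ / (r − g) = $5,315.0000 / (0.076 − 0.063) = $408,846.15

$408846.15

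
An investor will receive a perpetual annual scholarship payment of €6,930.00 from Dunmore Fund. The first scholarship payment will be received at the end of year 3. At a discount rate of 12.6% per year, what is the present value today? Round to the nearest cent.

€43379.64

Value at end of year 2: C / r = €6,930.00 / 0.126 = €55,000.0000
Discount to today: PV = €55,000.0000 / (1 + 0.126)^2 = €55,000.0000 / 1.267876 = €43,379.64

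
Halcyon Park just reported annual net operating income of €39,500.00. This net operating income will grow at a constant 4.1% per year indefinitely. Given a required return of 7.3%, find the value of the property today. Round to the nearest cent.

D₁ = D₀ × (1 + g) = €39,500.00 × 1.041 = €41,119.5000
Growing perpetuity: P = D₁ / (r − g) = €41,119.5000 / (0.073 − 0.041) = €1,284,984.38

€1284984.38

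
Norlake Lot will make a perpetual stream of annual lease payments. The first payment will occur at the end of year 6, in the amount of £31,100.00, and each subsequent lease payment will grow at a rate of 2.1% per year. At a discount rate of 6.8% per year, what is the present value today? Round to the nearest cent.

£476218.51

Value at end of year 5: C₁ / (r − g) = £31,100.00 / (0.068 − 0.021) = £661,702.1277
Discount to today: PV = £661,702.1277 / (1 + 0.068)^5 = £661,702.1277 / 1.389493 = £476,218.51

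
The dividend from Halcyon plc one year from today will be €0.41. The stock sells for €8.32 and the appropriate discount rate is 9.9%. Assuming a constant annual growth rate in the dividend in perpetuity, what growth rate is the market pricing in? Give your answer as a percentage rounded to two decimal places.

P = D₁/(r−g) ⇒ g = r − D₁/P = 0.099 − €0.41/€8.32 = 0.049721

4.97%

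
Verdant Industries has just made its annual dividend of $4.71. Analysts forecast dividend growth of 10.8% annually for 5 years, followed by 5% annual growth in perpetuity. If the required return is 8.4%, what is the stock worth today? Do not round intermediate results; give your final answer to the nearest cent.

D_1 = 5.21868
D_2 = 5.78230
D_3 = 6.40679
D_4 = 7.09872
D_5 = 7.86538
Terminal value at year 5: TV = D_5×(1+g_2)/(r−g_2) = 8.25865/0.034 = 242.90144
P_0 = D_1/(1+r)^1 + D_2/(1+r)^2 + D_3/(1+r)^3 + D_4/(1+r)^4 + D_5/(1+r)^5 + TV/(1+r)^5
    = 4.81428 + 4.92087 + 5.02982 + 5.14118 + 5.25501 + 162.28698 = 187.44814

$187.45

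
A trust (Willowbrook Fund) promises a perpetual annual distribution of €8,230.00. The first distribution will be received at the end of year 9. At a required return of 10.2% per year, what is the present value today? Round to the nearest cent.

€37097.69

Value at end of year 8: C / r = €8,230.00 / 0.102 = €80,686.2745
Discount to today: PV = €80,686.2745 / (1 + 0.102)^8 = €80,686.2745 / 2.174967 = €37,097.69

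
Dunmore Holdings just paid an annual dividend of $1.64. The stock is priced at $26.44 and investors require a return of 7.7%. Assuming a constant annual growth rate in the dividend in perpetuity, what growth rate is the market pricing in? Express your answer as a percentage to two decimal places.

1.41%

P = D₀(1+g)/(r−g) ⇒ P(r−g) = D₀(1+g) ⇒ g(P+D₀) = P·r − D₀
g = (P·r − D₀)/(P + D₀) = ($26.44×0.077 − $1.64) / ($26.44 + $1.64) = 0.014098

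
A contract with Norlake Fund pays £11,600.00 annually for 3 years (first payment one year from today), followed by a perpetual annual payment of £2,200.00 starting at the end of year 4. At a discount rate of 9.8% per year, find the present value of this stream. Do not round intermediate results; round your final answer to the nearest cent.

PV of 3-year annuity: £11,600.00 × [1 − (1+0.098)^−3] / 0.098 = 28949.35901
Perpetuity value at year 3: £2,200.00 / 0.098 = 22448.97959
PV of perpetuity: 22448.97959 / (1+0.098)^3 = 16958.58392
Total PV = 28949.35901 + 16958.58392 = 45907.94293

£45907.94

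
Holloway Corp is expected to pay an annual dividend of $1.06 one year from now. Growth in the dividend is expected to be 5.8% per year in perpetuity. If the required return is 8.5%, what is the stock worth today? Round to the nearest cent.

$39.26

Growing perpetuity: P = D₁ / (r − g) = $1.0600 / (0.085 − 0.058) = $39.26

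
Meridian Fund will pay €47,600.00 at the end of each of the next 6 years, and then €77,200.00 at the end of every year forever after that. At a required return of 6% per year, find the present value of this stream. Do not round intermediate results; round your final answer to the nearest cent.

PV of 6-year annuity: €47,600.00 × [1 − (1+0.06)^−6] / 0.06 = 234064.63792
Perpetuity value at year 6: €77,200.00 / 0.06 = 1286666.66667
PV of perpetuity: 1286666.66667 / (1+0.06)^6 = 907049.22870
Total PV = 234064.63792 + 907049.22870 = 1141113.86662

€1141113.87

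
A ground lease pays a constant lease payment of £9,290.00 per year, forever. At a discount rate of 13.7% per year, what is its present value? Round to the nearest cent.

Level perpetuity: PV = C / r = £9,290.00 / 0.137 = £67,810.22

£67810.22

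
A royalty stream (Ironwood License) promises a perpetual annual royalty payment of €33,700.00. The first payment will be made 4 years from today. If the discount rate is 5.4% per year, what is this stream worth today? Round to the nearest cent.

€532984.17

Value at end of year 3: C / r = €33,700.00 / 0.054 = €624,074.0741
Discount to today: PV = €624,074.0741 / (1 + 0.054)^3 = €624,074.0741 / 1.170905 = €532,984.17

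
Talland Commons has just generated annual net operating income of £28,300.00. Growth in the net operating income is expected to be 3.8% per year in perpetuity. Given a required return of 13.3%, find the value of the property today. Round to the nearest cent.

£309214.74

D₁ = D₀ × (1 + g) = £28,300.00 × 1.038 = £29,375.4000
Growing perpetuity: P = D₁ / (r − g) = £29,375.4000 / (0.133 − 0.038) = £309,214.74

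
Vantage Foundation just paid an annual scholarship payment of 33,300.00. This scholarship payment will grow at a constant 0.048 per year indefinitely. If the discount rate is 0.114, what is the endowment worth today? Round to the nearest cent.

528763.64

D₁ = D₀ × (1 + g) = 33,300.00 × 1.048 = 34,898.4000
Growing perpetuity: P = D₁ / (r − g) = 34,898.4000 / (0.114 − 0.048) = 528,763.64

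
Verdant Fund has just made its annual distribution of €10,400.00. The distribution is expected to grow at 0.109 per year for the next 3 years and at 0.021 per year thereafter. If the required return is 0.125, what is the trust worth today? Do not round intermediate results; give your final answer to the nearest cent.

€128126.31

D_1 = 11533.60000
D_2 = 12790.76240
D_3 = 14184.95550
Terminal value at year 3: TV = D_3×(1+g_2)/(r−g_2) = 14482.83957/0.104 = 139258.07276
P_0 = D_1/(1+r)^1 + D_2/(1+r)^2 + D_3/(1+r)^3 + TV/(1+r)^3
    = 10252.08889 + 10106.28140 + 9962.54762 + 97805.39541 = 128126.31332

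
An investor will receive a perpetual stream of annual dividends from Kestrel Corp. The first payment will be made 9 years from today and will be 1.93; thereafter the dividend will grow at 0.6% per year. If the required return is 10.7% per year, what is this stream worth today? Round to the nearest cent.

8.47

Value at end of year 8: C₁ / (r − g) = 1.93 / (0.107 − 0.006) = 19.1089
Discount to today: PV = 19.1089 / (1 + 0.107)^8 = 19.1089 / 2.255179 = 8.47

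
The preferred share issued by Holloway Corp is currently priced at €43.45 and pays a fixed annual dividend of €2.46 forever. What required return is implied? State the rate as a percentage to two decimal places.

5.66%

P = C/r ⇒ r = C/P = €2.46/€43.45 = 0.056617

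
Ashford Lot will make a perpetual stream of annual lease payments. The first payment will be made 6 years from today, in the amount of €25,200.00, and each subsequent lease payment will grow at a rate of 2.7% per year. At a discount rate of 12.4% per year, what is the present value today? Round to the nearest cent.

€144809.57

Value at end of year 5: C₁ / (r − g) = €25,200.00 / (0.124 − 0.027) = €259,793.8144
Discount to today: PV = €259,793.8144 / (1 + 0.124)^5 = €259,793.8144 / 1.794038 = €144,809.57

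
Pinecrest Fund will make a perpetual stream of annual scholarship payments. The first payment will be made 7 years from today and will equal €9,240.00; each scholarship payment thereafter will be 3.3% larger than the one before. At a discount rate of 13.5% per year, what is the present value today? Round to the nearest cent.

€42373.72

Value at end of year 6: C₁ / (r − g) = €9,240.00 / (0.135 − 0.033) = €90,588.2353
Discount to today: PV = €90,588.2353 / (1 + 0.135)^6 = €90,588.2353 / 2.137840 = €42,373.72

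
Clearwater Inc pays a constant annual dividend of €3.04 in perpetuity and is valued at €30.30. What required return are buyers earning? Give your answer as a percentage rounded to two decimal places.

P = C/r ⇒ r = C/P = €3.04/€30.30 = 0.100330

10.03%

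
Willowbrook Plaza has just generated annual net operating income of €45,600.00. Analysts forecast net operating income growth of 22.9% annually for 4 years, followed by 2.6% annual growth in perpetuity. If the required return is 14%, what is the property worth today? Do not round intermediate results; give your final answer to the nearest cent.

€775254.07

D_1 = 56042.40000
D_2 = 68876.10960
D_3 = 84648.73870
D_4 = 104033.29986
Terminal value at year 4: TV = D_4×(1+g_2)/(r−g_2) = 106738.16566/0.114 = 936299.69874
P_0 = D_1/(1+r)^1 + D_2/(1+r)^2 + D_3/(1+r)^3 + D_4/(1+r)^4 + TV/(1+r)^4
    = 49160.00000 + 52997.92982 + 57135.48750 + 61596.06504 + 554364.58533 = 775254.06770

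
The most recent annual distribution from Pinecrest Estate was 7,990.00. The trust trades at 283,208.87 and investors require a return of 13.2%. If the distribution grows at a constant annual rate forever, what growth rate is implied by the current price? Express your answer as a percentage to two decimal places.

10.09%

P = D₀(1+g)/(r−g) ⇒ P(r−g) = D₀(1+g) ⇒ g(P+D₀) = P·r − D₀
g = (P·r − D₀)/(P + D₀) = (283,208.87×0.132 − 7,990.00) / (283,208.87 + 7,990.00) = 0.100940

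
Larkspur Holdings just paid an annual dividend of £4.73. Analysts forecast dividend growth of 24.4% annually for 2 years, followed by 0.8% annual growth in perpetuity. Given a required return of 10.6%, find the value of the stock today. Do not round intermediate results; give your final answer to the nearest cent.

£72.85

D_1 = 5.88412
D_2 = 7.31985
Terminal value at year 2: TV = D_2×(1+g_2)/(r−g_2) = 7.37840/0.098 = 75.28984
P_0 = D_1/(1+r)^1 + D_2/(1+r)^2 + TV/(1+r)^2
    = 5.32018 + 5.98400 + 61.54972 = 72.85390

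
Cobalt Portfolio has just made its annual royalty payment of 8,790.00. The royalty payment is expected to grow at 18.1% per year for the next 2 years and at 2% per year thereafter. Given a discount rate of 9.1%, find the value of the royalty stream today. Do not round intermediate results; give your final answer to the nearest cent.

167787.65

D_1 = 10380.99000
D_2 = 12259.94919
Terminal value at year 2: TV = D_2×(1+g_2)/(r−g_2) = 12505.14817/0.071 = 176128.84752
P_0 = D_1/(1+r)^1 + D_2/(1+r)^2 + TV/(1+r)^2
    = 9515.11457 + 10300.04612 + 147972.49349 = 167787.65417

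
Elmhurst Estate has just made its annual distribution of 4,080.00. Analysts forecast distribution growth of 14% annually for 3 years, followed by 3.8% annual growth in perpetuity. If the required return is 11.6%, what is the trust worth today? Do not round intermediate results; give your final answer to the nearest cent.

D_1 = 4651.20000
D_2 = 5302.36800
D_3 = 6044.69952
Terminal value at year 3: TV = D_3×(1+g_2)/(r−g_2) = 6274.39810/0.078 = 80441.00130
P_0 = D_1/(1+r)^1 + D_2/(1+r)^2 + D_3/(1+r)^3 + TV/(1+r)^3
    = 4167.74194 + 4257.37079 + 4348.92716 + 57874.18445 = 70648.22434

70648.22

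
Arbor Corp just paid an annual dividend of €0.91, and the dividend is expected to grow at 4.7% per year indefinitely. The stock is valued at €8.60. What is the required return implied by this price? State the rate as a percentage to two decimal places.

15.78%

D₁ = €0.91 × 1.047 = €0.9528
P = D₁/(r − g) ⇒ r = D₁/P + g = €0.9528/€8.60 + 0.047 = 0.110787 + 0.047 = 0.157787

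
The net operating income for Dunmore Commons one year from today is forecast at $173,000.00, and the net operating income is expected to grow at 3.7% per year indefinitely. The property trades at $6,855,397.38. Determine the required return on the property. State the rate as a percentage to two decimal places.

6.22%

P = D₁/(r − g) ⇒ r = D₁/P + g = $173,000.0000/$6,855,397.38 + 0.037 = 0.025236 + 0.037 = 0.062236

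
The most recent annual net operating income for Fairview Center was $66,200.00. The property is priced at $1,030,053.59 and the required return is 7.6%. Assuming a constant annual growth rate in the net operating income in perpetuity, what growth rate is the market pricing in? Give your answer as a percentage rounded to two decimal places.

1.10%

P = D₀(1+g)/(r−g) ⇒ P(r−g) = D₀(1+g) ⇒ g(P+D₀) = P·r − D₀
g = (P·r − D₀)/(P + D₀) = ($1,030,053.59×0.076 − $66,200.00) / ($1,030,053.59 + $66,200.00) = 0.011023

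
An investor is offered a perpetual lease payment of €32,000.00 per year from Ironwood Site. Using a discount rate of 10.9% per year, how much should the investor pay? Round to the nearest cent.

€293577.98

Level perpetuity: PV = C / r = €32,000.00 / 0.109 = €293,577.98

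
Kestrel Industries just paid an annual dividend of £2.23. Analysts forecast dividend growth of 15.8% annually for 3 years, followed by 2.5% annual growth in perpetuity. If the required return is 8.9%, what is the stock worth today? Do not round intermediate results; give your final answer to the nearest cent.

£50.52

D_1 = 2.58234
D_2 = 2.99035
D_3 = 3.46282
Terminal value at year 3: TV = D_3×(1+g_2)/(r−g_2) = 3.54940/0.064 = 55.45931
P_0 = D_1/(1+r)^1 + D_2/(1+r)^2 + D_3/(1+r)^3 + TV/(1+r)^3
    = 2.37129 + 2.52154 + 2.68131 + 42.94284 = 50.51699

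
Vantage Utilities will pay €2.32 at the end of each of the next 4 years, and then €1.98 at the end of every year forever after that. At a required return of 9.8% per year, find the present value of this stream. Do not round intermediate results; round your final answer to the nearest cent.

PV of 4-year annuity: €2.32 × [1 − (1+0.098)^−4] / 0.098 = 7.38604
Perpetuity value at year 4: €1.98 / 0.098 = 20.20408
PV of perpetuity: 20.20408 / (1+0.098)^4 = 13.90048
Total PV = 7.38604 + 13.90048 = 21.28652

€21.29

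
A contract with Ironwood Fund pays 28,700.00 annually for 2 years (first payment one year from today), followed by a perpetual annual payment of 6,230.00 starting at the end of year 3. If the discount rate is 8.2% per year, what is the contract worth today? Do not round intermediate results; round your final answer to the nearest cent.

PV of 2-year annuity: 28,700.00 × [1 − (1+0.082)^−2] / 0.082 = 51039.69851
Perpetuity value at year 2: 6,230.00 / 0.082 = 75975.60976
PV of perpetuity: 75975.60976 / (1+0.082)^2 = 64896.26057
Total PV = 51039.69851 + 64896.26057 = 115935.95908

115935.96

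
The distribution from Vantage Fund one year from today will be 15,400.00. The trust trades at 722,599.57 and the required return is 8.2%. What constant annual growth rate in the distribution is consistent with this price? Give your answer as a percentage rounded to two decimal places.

6.07%

P = D₁/(r−g) ⇒ g = r − D₁/P = 0.082 − 15,400.00/722,599.57 = 0.060688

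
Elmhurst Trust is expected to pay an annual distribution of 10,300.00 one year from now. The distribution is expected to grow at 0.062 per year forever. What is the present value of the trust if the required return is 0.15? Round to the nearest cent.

117045.45

Growing perpetuity: P = D₁ / (r − g) = 10,300.0000 / (0.15 − 0.062) = 117,045.45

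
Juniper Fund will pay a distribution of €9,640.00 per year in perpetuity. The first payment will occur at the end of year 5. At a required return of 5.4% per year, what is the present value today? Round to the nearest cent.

€144650.80

Value at end of year 4: C / r = €9,640.00 / 0.054 = €178,518.5185
Discount to today: PV = €178,518.5185 / (1 + 0.054)^4 = €178,518.5185 / 1.234134 = €144,650.80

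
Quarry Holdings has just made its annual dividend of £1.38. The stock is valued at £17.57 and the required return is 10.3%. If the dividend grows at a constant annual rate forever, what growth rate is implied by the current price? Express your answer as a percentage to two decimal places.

2.27%

P = D₀(1+g)/(r−g) ⇒ P(r−g) = D₀(1+g) ⇒ g(P+D₀) = P·r − D₀
g = (P·r − D₀)/(P + D₀) = (£17.57×0.103 − £1.38) / (£17.57 + £1.38) = 0.022676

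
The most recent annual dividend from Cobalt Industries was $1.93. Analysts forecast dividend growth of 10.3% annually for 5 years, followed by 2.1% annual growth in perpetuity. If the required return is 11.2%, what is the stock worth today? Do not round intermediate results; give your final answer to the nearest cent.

$30.21

D_1 = 2.12879
D_2 = 2.34806
D_3 = 2.58991
D_4 = 2.85667
D_5 = 3.15090
Terminal value at year 5: TV = D_5×(1+g_2)/(r−g_2) = 3.21707/0.091 = 35.35243
P_0 = D_1/(1+r)^1 + D_2/(1+r)^2 + D_3/(1+r)^3 + D_4/(1+r)^4 + D_5/(1+r)^5 + TV/(1+r)^5
    = 1.91438 + 1.89889 + 1.88352 + 1.86827 + 1.85315 + 20.79195 = 30.21016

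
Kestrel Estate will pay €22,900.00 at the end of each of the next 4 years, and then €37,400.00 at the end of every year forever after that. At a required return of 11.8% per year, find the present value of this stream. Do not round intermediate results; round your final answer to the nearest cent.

€272721.43

PV of 4-year annuity: €22,900.00 × [1 − (1+0.118)^−4] / 0.118 = 69849.30227
Perpetuity value at year 4: €37,400.00 / 0.118 = 316949.15254
PV of perpetuity: 316949.15254 / (1+0.118)^4 = 202872.12613
Total PV = 69849.30227 + 202872.12613 = 272721.42840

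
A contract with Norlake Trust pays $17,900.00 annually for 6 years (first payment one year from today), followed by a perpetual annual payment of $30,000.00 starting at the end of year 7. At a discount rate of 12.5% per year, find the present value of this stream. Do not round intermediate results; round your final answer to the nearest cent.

PV of 6-year annuity: $17,900.00 × [1 − (1+0.125)^−6] / 0.125 = 72563.70961
Perpetuity value at year 6: $30,000.00 / 0.125 = 240000.00000
PV of perpetuity: 240000.00000 / (1+0.125)^6 = 118384.84423
Total PV = 72563.70961 + 118384.84423 = 190948.55384

$190948.55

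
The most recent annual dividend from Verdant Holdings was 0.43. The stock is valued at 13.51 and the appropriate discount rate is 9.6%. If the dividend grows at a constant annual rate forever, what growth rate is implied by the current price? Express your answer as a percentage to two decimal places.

6.22%

P = D₀(1+g)/(r−g) ⇒ P(r−g) = D₀(1+g) ⇒ g(P+D₀) = P·r − D₀
g = (P·r − D₀)/(P + D₀) = (13.51×0.096 − 0.43) / (13.51 + 0.43) = 0.062192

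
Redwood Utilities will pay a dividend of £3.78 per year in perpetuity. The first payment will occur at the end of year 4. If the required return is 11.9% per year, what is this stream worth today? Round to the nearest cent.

Value at end of year 3: C / r = £3.78 / 0.119 = £31.7647
Discount to today: PV = £31.7647 / (1 + 0.119)^3 = £31.7647 / 1.401168 = £22.67

£22.67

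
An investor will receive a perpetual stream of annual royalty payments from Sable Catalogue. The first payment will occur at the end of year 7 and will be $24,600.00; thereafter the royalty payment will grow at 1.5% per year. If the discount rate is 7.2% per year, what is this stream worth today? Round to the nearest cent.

$284375.08

Value at end of year 6: C₁ / (r − g) = $24,600.00 / (0.072 − 0.015) = $431,578.9474
Discount to today: PV = $431,578.9474 / (1 + 0.072)^6 = $431,578.9474 / 1.517640 = $284,375.08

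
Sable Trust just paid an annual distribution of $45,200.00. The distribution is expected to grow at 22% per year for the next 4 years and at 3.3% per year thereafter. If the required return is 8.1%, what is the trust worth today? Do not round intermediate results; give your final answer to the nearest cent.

$1824984.82

D_1 = 55144.00000
D_2 = 67275.68000
D_3 = 82076.32960
D_4 = 100133.12211
Terminal value at year 4: TV = D_4×(1+g_2)/(r−g_2) = 103437.51514/0.048 = 2154948.23212
P_0 = D_1/(1+r)^1 + D_2/(1+r)^2 + D_3/(1+r)^3 + D_4/(1+r)^4 + TV/(1+r)^4
    = 51012.02590 + 57571.38908 + 64974.18565 + 73328.86817 + 1578098.35033 = 1824984.81913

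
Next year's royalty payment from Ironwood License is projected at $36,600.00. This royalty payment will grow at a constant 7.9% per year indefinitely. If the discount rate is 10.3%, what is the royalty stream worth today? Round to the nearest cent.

Growing perpetuity: P = D₁ / (r − g) = $36,600.0000 / (0.103 − 0.079) = $1,525,000.00

$1525000.00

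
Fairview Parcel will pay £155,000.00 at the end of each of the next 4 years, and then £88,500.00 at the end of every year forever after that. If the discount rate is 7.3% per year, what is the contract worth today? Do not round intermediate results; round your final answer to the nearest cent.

£1436061.17

PV of 4-year annuity: £155,000.00 × [1 − (1+0.073)^−4] / 0.073 = 521481.54551
Perpetuity value at year 4: £88,500.00 / 0.073 = 1212328.76712
PV of perpetuity: 1212328.76712 / (1+0.073)^4 = 914579.62662
Total PV = 521481.54551 + 914579.62662 = 1436061.17213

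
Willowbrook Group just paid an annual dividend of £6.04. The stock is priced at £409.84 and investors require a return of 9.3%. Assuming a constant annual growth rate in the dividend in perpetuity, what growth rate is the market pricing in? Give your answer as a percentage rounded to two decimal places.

P = D₀(1+g)/(r−g) ⇒ P(r−g) = D₀(1+g) ⇒ g(P+D₀) = P·r − D₀
g = (P·r − D₀)/(P + D₀) = (£409.84×0.093 − £6.04) / (£409.84 + £6.04) = 0.077126

7.71%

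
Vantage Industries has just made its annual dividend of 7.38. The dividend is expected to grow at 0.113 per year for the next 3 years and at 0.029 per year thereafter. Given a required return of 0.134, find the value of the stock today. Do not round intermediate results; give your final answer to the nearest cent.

D_1 = 8.21394
D_2 = 9.14212
D_3 = 10.17517
Terminal value at year 3: TV = D_3×(1+g_2)/(r−g_2) = 10.47025/0.105 = 99.71671
P_0 = D_1/(1+r)^1 + D_2/(1+r)^2 + D_3/(1+r)^3 + TV/(1+r)^3
    = 7.24333 + 7.10920 + 6.97755 + 68.37995 = 89.71002

89.71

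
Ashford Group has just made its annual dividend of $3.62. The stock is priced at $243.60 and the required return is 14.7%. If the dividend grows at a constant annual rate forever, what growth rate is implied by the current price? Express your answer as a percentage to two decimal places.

P = D₀(1+g)/(r−g) ⇒ P(r−g) = D₀(1+g) ⇒ g(P+D₀) = P·r − D₀
g = (P·r − D₀)/(P + D₀) = ($243.60×0.147 − $3.62) / ($243.60 + $3.62) = 0.130205

13.02%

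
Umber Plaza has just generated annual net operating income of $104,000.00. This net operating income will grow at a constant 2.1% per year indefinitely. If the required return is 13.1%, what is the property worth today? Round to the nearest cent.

$965309.09

D₁ = D₀ × (1 + g) = $104,000.00 × 1.021 = $106,184.0000
Growing perpetuity: P = D₁ / (r − g) = $106,184.0000 / (0.131 − 0.021) = $965,309.09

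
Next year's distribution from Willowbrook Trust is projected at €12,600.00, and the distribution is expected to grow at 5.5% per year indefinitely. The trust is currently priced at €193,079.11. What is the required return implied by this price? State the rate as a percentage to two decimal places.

P = D₁/(r − g) ⇒ r = D₁/P + g = €12,600.0000/€193,079.11 + 0.055 = 0.065258 + 0.055 = 0.120258

12.03%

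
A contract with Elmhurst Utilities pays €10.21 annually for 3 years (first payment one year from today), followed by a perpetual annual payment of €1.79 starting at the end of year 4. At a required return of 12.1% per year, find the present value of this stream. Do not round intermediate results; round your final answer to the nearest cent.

€34.98

PV of 3-year annuity: €10.21 × [1 − (1+0.121)^−3] / 0.121 = 24.48062
Perpetuity value at year 3: €1.79 / 0.121 = 14.79339
PV of perpetuity: 14.79339 / (1+0.121)^3 = 10.50149
Total PV = 24.48062 + 10.50149 = 34.98211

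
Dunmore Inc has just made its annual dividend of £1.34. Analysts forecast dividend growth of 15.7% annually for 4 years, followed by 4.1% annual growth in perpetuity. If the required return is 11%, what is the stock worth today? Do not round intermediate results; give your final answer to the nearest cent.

£29.82

D_1 = 1.55038
D_2 = 1.79379
D_3 = 2.07541
D_4 = 2.40125
Terminal value at year 4: TV = D_4×(1+g_2)/(r−g_2) = 2.49971/0.069 = 36.22763
P_0 = D_1/(1+r)^1 + D_2/(1+r)^2 + D_3/(1+r)^3 + D_4/(1+r)^4 + TV/(1+r)^4
    = 1.39674 + 1.45588 + 1.51753 + 1.58178 + 23.86426 = 29.81618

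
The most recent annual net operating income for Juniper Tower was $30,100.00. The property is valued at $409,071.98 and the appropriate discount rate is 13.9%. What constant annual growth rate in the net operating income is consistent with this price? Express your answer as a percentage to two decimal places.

6.09%

P = D₀(1+g)/(r−g) ⇒ P(r−g) = D₀(1+g) ⇒ g(P+D₀) = P·r − D₀
g = (P·r − D₀)/(P + D₀) = ($409,071.98×0.139 − $30,100.00) / ($409,071.98 + $30,100.00) = 0.060935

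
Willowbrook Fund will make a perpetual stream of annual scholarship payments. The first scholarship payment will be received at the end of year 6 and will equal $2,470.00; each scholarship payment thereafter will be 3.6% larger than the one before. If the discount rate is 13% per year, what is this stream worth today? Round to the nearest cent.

$14261.88

Value at end of year 5: C₁ / (r − g) = $2,470.00 / (0.13 − 0.036) = $26,276.5957
Discount to today: PV = $26,276.5957 / (1 + 0.13)^5 = $26,276.5957 / 1.842435 = $14,261.88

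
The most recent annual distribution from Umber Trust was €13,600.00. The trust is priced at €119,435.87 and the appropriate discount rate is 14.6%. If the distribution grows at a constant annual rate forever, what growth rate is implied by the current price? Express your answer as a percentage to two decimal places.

P = D₀(1+g)/(r−g) ⇒ P(r−g) = D₀(1+g) ⇒ g(P+D₀) = P·r − D₀
g = (P·r − D₀)/(P + D₀) = (€119,435.87×0.146 − €13,600.00) / (€119,435.87 + €13,600.00) = 0.028847

2.88%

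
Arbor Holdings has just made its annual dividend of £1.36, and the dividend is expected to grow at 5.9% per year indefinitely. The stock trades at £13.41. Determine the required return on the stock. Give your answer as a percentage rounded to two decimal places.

16.64%

D₁ = £1.36 × 1.059 = £1.4402
P = D₁/(r − g) ⇒ r = D₁/P + g = £1.4402/£13.41 + 0.059 = 0.107400 + 0.059 = 0.166400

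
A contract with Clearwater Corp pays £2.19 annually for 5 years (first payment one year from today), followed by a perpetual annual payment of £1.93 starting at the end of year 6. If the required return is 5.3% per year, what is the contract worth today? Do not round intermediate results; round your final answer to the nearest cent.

PV of 5-year annuity: £2.19 × [1 − (1+0.053)^−5] / 0.053 = 9.40344
Perpetuity value at year 5: £1.93 / 0.053 = 36.41509
PV of perpetuity: 36.41509 / (1+0.053)^5 = 28.12805
Total PV = 9.40344 + 28.12805 = 37.53148

£37.53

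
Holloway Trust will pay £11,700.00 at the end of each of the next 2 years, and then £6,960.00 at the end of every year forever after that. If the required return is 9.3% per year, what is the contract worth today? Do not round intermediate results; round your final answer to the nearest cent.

£83143.09

PV of 2-year annuity: £11,700.00 × [1 − (1+0.093)^−2] / 0.093 = 20498.15469
Perpetuity value at year 2: £6,960.00 / 0.093 = 74838.70968
PV of perpetuity: 74838.70968 / (1+0.093)^2 = 62644.93561
Total PV = 20498.15469 + 62644.93561 = 83143.09029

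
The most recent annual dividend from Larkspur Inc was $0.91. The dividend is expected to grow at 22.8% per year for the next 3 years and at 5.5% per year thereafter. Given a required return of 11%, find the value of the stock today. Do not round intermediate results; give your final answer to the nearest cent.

$26.99

D_1 = 1.11748
D_2 = 1.37227
D_3 = 1.68514
Terminal value at year 3: TV = D_3×(1+g_2)/(r−g_2) = 1.77782/0.055 = 32.32409
P_0 = D_1/(1+r)^1 + D_2/(1+r)^2 + D_3/(1+r)^3 + TV/(1+r)^3
    = 1.00674 + 1.11376 + 1.23216 + 23.63509 = 26.98776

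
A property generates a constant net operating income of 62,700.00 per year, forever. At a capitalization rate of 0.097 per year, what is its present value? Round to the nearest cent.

Level perpetuity: PV = C / r = 62,700.00 / 0.097 = 646,391.75

646391.75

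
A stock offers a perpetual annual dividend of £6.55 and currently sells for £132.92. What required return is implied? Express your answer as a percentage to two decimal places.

4.93%

P = C/r ⇒ r = C/P = £6.55/£132.92 = 0.049278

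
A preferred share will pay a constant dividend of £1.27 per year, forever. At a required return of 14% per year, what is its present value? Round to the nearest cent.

Level perpetuity: PV = C / r = £1.27 / 0.14 = £9.07

£9.07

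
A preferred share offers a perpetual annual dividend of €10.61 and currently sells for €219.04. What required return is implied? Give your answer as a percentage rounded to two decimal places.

4.84%

P = C/r ⇒ r = C/P = €10.61/€219.04 = 0.048439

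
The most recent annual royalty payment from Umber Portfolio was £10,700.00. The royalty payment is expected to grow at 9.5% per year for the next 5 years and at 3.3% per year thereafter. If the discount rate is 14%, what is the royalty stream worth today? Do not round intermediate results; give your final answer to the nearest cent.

£131947.35

D_1 = 11716.50000
D_2 = 12829.56750
D_3 = 14048.37641
D_4 = 15382.97217
D_5 = 16844.35453
Terminal value at year 5: TV = D_5×(1+g_2)/(r−g_2) = 17400.21823/0.107 = 162618.86194
P_0 = D_1/(1+r)^1 + D_2/(1+r)^2 + D_3/(1+r)^3 + D_4/(1+r)^4 + D_5/(1+r)^5 + TV/(1+r)^5
    = 10277.63158 + 9871.93560 + 9482.25393 + 9107.95443 + 8748.42991 + 84459.14112 = 131947.34657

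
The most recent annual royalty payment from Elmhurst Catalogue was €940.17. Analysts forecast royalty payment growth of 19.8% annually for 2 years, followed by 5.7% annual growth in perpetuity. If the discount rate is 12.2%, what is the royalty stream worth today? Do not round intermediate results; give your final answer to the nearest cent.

D_1 = 1126.32366
D_2 = 1349.33574
Terminal value at year 2: TV = D_2×(1+g_2)/(r−g_2) = 1426.24788/0.065 = 21942.27511
P_0 = D_1/(1+r)^1 + D_2/(1+r)^2 + TV/(1+r)^2
    = 1003.85353 + 1071.85074 + 17429.94200 = 19505.64627

€19505.65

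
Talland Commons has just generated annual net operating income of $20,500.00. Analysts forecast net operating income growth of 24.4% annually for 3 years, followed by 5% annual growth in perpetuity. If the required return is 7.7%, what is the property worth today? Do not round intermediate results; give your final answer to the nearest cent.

$1311172.11

D_1 = 25502.00000
D_2 = 31724.48800
D_3 = 39465.26307
Terminal value at year 3: TV = D_3×(1+g_2)/(r−g_2) = 41438.52623/0.027 = 1534760.23058
P_0 = D_1/(1+r)^1 + D_2/(1+r)^2 + D_3/(1+r)^3 + TV/(1+r)^3
    = 23678.73723 + 27350.37058 + 31591.32870 + 1228551.67150 = 1311172.10801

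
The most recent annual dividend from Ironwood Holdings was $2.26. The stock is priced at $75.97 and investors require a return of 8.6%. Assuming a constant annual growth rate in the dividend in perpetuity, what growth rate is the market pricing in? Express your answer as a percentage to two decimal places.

5.46%

P = D₀(1+g)/(r−g) ⇒ P(r−g) = D₀(1+g) ⇒ g(P+D₀) = P·r − D₀
g = (P·r − D₀)/(P + D₀) = ($75.97×0.086 − $2.26) / ($75.97 + $2.26) = 0.054626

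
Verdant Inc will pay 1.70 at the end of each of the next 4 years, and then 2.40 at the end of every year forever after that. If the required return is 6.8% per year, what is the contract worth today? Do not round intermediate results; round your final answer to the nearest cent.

32.91

PV of 4-year annuity: 1.70 × [1 − (1+0.068)^−4] / 0.068 = 5.78435
Perpetuity value at year 4: 2.40 / 0.068 = 35.29412
PV of perpetuity: 35.29412 / (1+0.068)^4 = 27.12797
Total PV = 5.78435 + 27.12797 = 32.91232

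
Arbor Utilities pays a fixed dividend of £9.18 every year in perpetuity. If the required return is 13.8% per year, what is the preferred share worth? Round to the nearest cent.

Level perpetuity: PV = C / r = £9.18 / 0.138 = £66.52

£66.52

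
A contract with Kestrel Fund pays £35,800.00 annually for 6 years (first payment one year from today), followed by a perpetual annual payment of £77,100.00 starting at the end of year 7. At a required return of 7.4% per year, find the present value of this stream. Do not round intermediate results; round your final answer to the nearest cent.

PV of 6-year annuity: £35,800.00 × [1 − (1+0.074)^−6] / 0.074 = 168555.17976
Perpetuity value at year 6: £77,100.00 / 0.074 = 1041891.89189
PV of perpetuity: 1041891.89189 / (1+0.074)^6 = 678886.18352
Total PV = 168555.17976 + 678886.18352 = 847441.36328

£847441.36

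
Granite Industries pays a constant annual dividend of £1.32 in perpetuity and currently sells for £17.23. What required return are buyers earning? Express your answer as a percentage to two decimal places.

7.66%

P = C/r ⇒ r = C/P = £1.32/£17.23 = 0.076611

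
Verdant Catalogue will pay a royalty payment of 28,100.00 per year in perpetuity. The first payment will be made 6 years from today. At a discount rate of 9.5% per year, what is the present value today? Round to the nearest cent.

Value at end of year 5: C / r = 28,100.00 / 0.095 = 295,789.4737
Discount to today: PV = 295,789.4737 / (1 + 0.095)^5 = 295,789.4737 / 1.574239 = 187,893.66

187893.66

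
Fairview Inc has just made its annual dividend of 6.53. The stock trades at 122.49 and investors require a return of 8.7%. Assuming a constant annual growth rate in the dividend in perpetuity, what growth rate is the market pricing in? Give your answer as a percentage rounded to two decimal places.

P = D₀(1+g)/(r−g) ⇒ P(r−g) = D₀(1+g) ⇒ g(P+D₀) = P·r − D₀
g = (P·r − D₀)/(P + D₀) = (122.49×0.087 − 6.53) / (122.49 + 6.53) = 0.031984

3.20%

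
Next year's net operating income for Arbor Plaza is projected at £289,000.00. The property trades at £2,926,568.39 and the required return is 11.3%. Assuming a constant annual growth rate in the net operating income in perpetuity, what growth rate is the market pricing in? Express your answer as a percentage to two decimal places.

P = D₁/(r−g) ⇒ g = r − D₁/P = 0.113 − £289,000.00/£2,926,568.39 = 0.014250

1.42%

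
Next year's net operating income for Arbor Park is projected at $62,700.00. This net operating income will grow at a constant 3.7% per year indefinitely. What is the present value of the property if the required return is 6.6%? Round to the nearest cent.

Growing perpetuity: P = D₁ / (r − g) = $62,700.0000 / (0.066 − 0.037) = $2,162,068.97

$2162068.97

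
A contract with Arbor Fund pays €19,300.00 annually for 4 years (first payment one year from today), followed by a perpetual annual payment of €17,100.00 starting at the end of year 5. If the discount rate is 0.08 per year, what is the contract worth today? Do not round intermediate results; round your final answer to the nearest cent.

PV of 4-year annuity: €19,300.00 × [1 − (1+0.08)^−4] / 0.08 = 63924.04801
Perpetuity value at year 4: €17,100.00 / 0.08 = 213750.00000
PV of perpetuity: 213750.00000 / (1+0.08)^4 = 157112.63104
Total PV = 63924.04801 + 157112.63104 = 221036.67905

€221036.68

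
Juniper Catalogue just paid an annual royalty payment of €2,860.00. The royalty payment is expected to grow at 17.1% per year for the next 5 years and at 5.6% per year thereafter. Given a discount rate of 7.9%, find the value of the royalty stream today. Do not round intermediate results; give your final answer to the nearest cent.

D_1 = 3349.06000
D_2 = 3921.74926
D_3 = 4592.36838
D_4 = 5377.66338
D_5 = 6297.24381
Terminal value at year 5: TV = D_5×(1+g_2)/(r−g_2) = 6649.88947/0.023 = 289125.62905
P_0 = D_1/(1+r)^1 + D_2/(1+r)^2 + D_3/(1+r)^3 + D_4/(1+r)^4 + D_5/(1+r)^5 + TV/(1+r)^5
    = 3103.85542 + 3368.50296 + 3655.71545 + 3967.41686 + 4305.69522 + 197687.57192 = 216088.75784

€216088.76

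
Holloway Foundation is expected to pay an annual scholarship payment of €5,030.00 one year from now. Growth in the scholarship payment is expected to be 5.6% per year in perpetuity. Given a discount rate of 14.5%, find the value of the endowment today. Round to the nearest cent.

Growing perpetuity: P = D₁ / (r − g) = €5,030.0000 / (0.145 − 0.056) = €56,516.85

€56516.85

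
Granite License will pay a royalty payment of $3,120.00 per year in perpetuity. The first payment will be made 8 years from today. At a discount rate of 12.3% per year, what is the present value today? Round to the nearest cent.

$11261.37

Value at end of year 7: C / r = $3,120.00 / 0.123 = $25,365.8537
Discount to today: PV = $25,365.8537 / (1 + 0.123)^7 = $25,365.8537 / 2.252466 = $11,261.37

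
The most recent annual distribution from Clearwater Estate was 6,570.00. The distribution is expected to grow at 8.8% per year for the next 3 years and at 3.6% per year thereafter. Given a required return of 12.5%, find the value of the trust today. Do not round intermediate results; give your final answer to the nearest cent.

87619.11

D_1 = 7148.16000
D_2 = 7777.19808
D_3 = 8461.59151
Terminal value at year 3: TV = D_3×(1+g_2)/(r−g_2) = 8766.20881/0.089 = 98496.72815
P_0 = D_1/(1+r)^1 + D_2/(1+r)^2 + D_3/(1+r)^3 + TV/(1+r)^3
    = 6353.92000 + 6144.94663 + 5942.84616 + 69177.40029 = 87619.11309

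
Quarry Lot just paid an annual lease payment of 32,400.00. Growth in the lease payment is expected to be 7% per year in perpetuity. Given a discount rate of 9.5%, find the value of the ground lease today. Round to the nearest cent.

1386720.00

D₁ = D₀ × (1 + g) = 32,400.00 × 1.07 = 34,668.0000
Growing perpetuity: P = D₁ / (r − g) = 34,668.0000 / (0.095 − 0.07) = 1,386,720.00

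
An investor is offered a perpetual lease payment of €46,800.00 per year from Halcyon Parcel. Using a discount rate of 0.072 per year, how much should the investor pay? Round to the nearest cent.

€650000.00

Level perpetuity: PV = C / r = €46,800.00 / 0.072 = €650,000.00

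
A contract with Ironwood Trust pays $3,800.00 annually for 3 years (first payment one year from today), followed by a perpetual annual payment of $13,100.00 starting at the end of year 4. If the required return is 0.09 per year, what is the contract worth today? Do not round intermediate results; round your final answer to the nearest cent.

$122014.52

PV of 3-year annuity: $3,800.00 × [1 − (1+0.09)^−3] / 0.09 = 9618.91973
Perpetuity value at year 3: $13,100.00 / 0.09 = 145555.55556
PV of perpetuity: 145555.55556 / (1+0.09)^3 = 112395.59543
Total PV = 9618.91973 + 112395.59543 = 122014.51516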